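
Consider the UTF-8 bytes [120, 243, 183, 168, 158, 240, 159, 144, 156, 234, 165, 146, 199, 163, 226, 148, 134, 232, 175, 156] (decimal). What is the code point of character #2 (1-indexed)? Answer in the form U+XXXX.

U+F7A1E

Offset 0: leading byte 0x78 = 01111000 → 1-byte char #1 = 78.
Offset 1: leading byte 0xF3 = 11110011 → 4-byte char #2 = F3 B7 A8 9E.
Leading byte 0xF3 = 11110011 matches 11110xxx → 4-byte sequence.
Byte 1: 0xF3 = 11110011, payload 011 (3 bits).
Byte 2: 0xB7 = 10110111 (10xxxxxx ✓), payload 110111.
Byte 3: 0xA8 = 10101000 (10xxxxxx ✓), payload 101000.
Byte 4: 0x9E = 10011110 (10xxxxxx ✓), payload 011110.
Concatenate: 011110111101000011110 = 0xF7A1E (21 bits → U+F7A1E).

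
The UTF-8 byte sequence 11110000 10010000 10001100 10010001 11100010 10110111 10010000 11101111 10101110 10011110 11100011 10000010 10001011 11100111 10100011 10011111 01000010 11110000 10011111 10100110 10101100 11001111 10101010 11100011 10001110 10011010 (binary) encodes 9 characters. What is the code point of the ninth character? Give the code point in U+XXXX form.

U+339A

Offset 0: leading byte 0xF0 = 11110000 → 4-byte char #1 = F0 90 8C 91.
Offset 4: leading byte 0xE2 = 11100010 → 3-byte char #2 = E2 B7 90.
Offset 7: leading byte 0xEF = 11101111 → 3-byte char #3 = EF AE 9E.
Offset 10: leading byte 0xE3 = 11100011 → 3-byte char #4 = E3 82 8B.
Offset 13: leading byte 0xE7 = 11100111 → 3-byte char #5 = E7 A3 9F.
Offset 16: leading byte 0x42 = 01000010 → 1-byte char #6 = 42.
Offset 17: leading byte 0xF0 = 11110000 → 4-byte char #7 = F0 9F A6 AC.
Offset 21: leading byte 0xCF = 11001111 → 2-byte char #8 = CF AA.
Offset 23: leading byte 0xE3 = 11100011 → 3-byte char #9 = E3 8E 9A.
Leading byte 0xE3 = 11100011 matches 1110xxxx → 3-byte sequence.
Byte 1: 0xE3 = 11100011, payload 0011 (4 bits).
Byte 2: 0x8E = 10001110 (10xxxxxx ✓), payload 001110.
Byte 3: 0x9A = 10011010 (10xxxxxx ✓), payload 011010.
Concatenate: 0011001110011010 = 0x339A (16 bits → U+339A).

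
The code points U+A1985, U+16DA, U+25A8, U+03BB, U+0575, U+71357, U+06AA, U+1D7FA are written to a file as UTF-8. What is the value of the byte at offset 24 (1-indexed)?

0xBA

1-indexed offset 24 is 0-indexed offset 23.
U+A1985 → 4-byte form F2 A1 A6 85 at offsets 0–3.
U+16DA → 3-byte form E1 9B 9A at offsets 4–6.
U+25A8 → 3-byte form E2 96 A8 at offsets 7–9.
U+03BB → 2-byte form CE BB at offsets 10–11.
U+0575 → 2-byte form D5 B5 at offsets 12–13.
U+71357 → 4-byte form F1 B1 8D 97 at offsets 14–17.
U+06AA → 2-byte form DA AA at offsets 18–19.
U+1D7FA → 4-byte form F0 9D 9F BA at offsets 20–23.
Offset 23 falls in char 8's range; it's byte 4 of F0 9D 9F BA = 0xBA.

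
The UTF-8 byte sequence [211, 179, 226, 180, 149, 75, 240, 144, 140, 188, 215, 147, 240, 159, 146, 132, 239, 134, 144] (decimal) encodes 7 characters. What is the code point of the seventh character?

Offset 0: leading byte 0xD3 = 11010011 → 2-byte char #1 = D3 B3.
Offset 2: leading byte 0xE2 = 11100010 → 3-byte char #2 = E2 B4 95.
Offset 5: leading byte 0x4B = 01001011 → 1-byte char #3 = 4B.
Offset 6: leading byte 0xF0 = 11110000 → 4-byte char #4 = F0 90 8C BC.
Offset 10: leading byte 0xD7 = 11010111 → 2-byte char #5 = D7 93.
Offset 12: leading byte 0xF0 = 11110000 → 4-byte char #6 = F0 9F 92 84.
Offset 16: leading byte 0xEF = 11101111 → 3-byte char #7 = EF 86 90.
Leading byte 0xEF = 11101111 matches 1110xxxx → 3-byte sequence.
Byte 1: 0xEF = 11101111, payload 1111 (4 bits).
Byte 2: 0x86 = 10000110 (10xxxxxx ✓), payload 000110.
Byte 3: 0x90 = 10010000 (10xxxxxx ✓), payload 010000.
Concatenate: 1111000110010000 = 0xF190 (16 bits → U+F190).

U+F190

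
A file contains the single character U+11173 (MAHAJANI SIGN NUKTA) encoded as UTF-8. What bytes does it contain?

F0 91 85 B3

U+11173 = 0x11173 = 70003 decimal. In range U+10000–U+10FFFF → 4-byte form: 11110xxx 10xxxxxx 10xxxxxx 10xxxxxx.
Binary (21 bits): 000010001000101110011.
Split 3+6+6+6: 000 | 010001 | 000101 | 110011.
Byte 1: 11110000 = 0xF0.
Byte 2: 10010001 = 0x91.
Byte 3: 10000101 = 0x85.
Byte 4: 10110011 = 0xB3.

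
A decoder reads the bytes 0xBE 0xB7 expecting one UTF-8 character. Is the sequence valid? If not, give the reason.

Byte 0xBE = 10111110 has the form 10xxxxxx — a continuation byte — but there is no preceding leading byte.

invalid (continuation byte with no leading byte)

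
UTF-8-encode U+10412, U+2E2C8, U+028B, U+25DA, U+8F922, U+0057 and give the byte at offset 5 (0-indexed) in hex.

0xAE

U+10412 → 4-byte form F0 90 90 92 at offsets 0–3.
U+2E2C8 → 4-byte form F0 AE 8B 88 at offsets 4–7.
Offset 5 falls in char 2's range; it's byte 2 of F0 AE 8B 88 = 0xAE.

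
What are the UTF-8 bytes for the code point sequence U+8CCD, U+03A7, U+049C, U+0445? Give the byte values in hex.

E8 B3 8D CE A7 D2 9C D1 85

U+8CCD: 3-byte form → E8 B3 8D.
U+03A7: 2-byte form → CE A7.
U+049C: 2-byte form → D2 9C.
U+0445: 2-byte form → D1 85.
Concatenated (9 bytes): E8 B3 8D CE A7 D2 9C D1 85.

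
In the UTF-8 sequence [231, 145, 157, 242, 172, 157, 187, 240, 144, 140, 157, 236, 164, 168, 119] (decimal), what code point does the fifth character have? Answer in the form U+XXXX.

U+0077

Offset 0: leading byte 0xE7 = 11100111 → 3-byte char #1 = E7 91 9D.
Offset 3: leading byte 0xF2 = 11110010 → 4-byte char #2 = F2 AC 9D BB.
Offset 7: leading byte 0xF0 = 11110000 → 4-byte char #3 = F0 90 8C 9D.
Offset 11: leading byte 0xEC = 11101100 → 3-byte char #4 = EC A4 A8.
Offset 14: leading byte 0x77 = 01110111 → 1-byte char #5 = 77.
Leading byte 0x77 = 01110111 matches 0xxxxxxx → 1-byte sequence.
Byte 1: 0x77 = 01110111, payload 1110111 (7 bits).
Concatenate: 1110111 = 0x77 (7 bits → U+0077).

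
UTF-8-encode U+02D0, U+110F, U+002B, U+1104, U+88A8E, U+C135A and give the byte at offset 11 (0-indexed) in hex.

U+02D0 → 2-byte form CB 90 at offsets 0–1.
U+110F → 3-byte form E1 84 8F at offsets 2–4.
U+002B → 1-byte form 2B at offsets 5–5.
U+1104 → 3-byte form E1 84 84 at offsets 6–8.
U+88A8E → 4-byte form F2 88 AA 8E at offsets 9–12.
Offset 11 falls in char 5's range; it's byte 3 of F2 88 AA 8E = 0xAA.

0xAA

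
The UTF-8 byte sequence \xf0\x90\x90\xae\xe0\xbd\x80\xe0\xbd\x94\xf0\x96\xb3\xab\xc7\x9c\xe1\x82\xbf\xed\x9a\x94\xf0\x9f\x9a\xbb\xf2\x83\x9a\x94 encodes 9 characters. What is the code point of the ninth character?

Offset 0: leading byte 0xF0 = 11110000 → 4-byte char #1 = F0 90 90 AE.
Offset 4: leading byte 0xE0 = 11100000 → 3-byte char #2 = E0 BD 80.
Offset 7: leading byte 0xE0 = 11100000 → 3-byte char #3 = E0 BD 94.
Offset 10: leading byte 0xF0 = 11110000 → 4-byte char #4 = F0 96 B3 AB.
Offset 14: leading byte 0xC7 = 11000111 → 2-byte char #5 = C7 9C.
Offset 16: leading byte 0xE1 = 11100001 → 3-byte char #6 = E1 82 BF.
Offset 19: leading byte 0xED = 11101101 → 3-byte char #7 = ED 9A 94.
Offset 22: leading byte 0xF0 = 11110000 → 4-byte char #8 = F0 9F 9A BB.
Offset 26: leading byte 0xF2 = 11110010 → 4-byte char #9 = F2 83 9A 94.
Leading byte 0xF2 = 11110010 matches 11110xxx → 4-byte sequence.
Byte 1: 0xF2 = 11110010, payload 010 (3 bits).
Byte 2: 0x83 = 10000011 (10xxxxxx ✓), payload 000011.
Byte 3: 0x9A = 10011010 (10xxxxxx ✓), payload 011010.
Byte 4: 0x94 = 10010100 (10xxxxxx ✓), payload 010100.
Concatenate: 010000011011010010100 = 0x83694 (21 bits → U+83694).

U+83694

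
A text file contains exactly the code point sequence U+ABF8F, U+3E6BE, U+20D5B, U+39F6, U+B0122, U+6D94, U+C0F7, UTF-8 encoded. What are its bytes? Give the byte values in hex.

F2 AB BE 8F F0 BE 9A BE F0 A0 B5 9B E3 A7 B6 F2 B0 84 A2 E6 B6 94 EC 83 B7

U+ABF8F: 4-byte form → F2 AB BE 8F.
U+3E6BE: 4-byte form → F0 BE 9A BE.
U+20D5B: 4-byte form → F0 A0 B5 9B.
U+39F6: 3-byte form → E3 A7 B6.
U+B0122: 4-byte form → F2 B0 84 A2.
U+6D94: 3-byte form → E6 B6 94.
U+C0F7: 3-byte form → EC 83 B7.
Concatenated (25 bytes): F2 AB BE 8F F0 BE 9A BE F0 A0 B5 9B E3 A7 B6 F2 B0 84 A2 E6 B6 94 EC 83 B7.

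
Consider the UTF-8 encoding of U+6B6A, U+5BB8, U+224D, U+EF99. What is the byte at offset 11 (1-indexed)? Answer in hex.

1-indexed offset 11 is 0-indexed offset 10.
U+6B6A → 3-byte form E6 AD AA at offsets 0–2.
U+5BB8 → 3-byte form E5 AE B8 at offsets 3–5.
U+224D → 3-byte form E2 89 8D at offsets 6–8.
U+EF99 → 3-byte form EE BE 99 at offsets 9–11.
Offset 10 falls in char 4's range; it's byte 2 of EE BE 99 = 0xBE.

0xBE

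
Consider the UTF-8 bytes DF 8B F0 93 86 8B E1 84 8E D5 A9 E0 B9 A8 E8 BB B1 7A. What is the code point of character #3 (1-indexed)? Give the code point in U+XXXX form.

Offset 0: leading byte 0xDF = 11011111 → 2-byte char #1 = DF 8B.
Offset 2: leading byte 0xF0 = 11110000 → 4-byte char #2 = F0 93 86 8B.
Offset 6: leading byte 0xE1 = 11100001 → 3-byte char #3 = E1 84 8E.
Leading byte 0xE1 = 11100001 matches 1110xxxx → 3-byte sequence.
Byte 1: 0xE1 = 11100001, payload 0001 (4 bits).
Byte 2: 0x84 = 10000100 (10xxxxxx ✓), payload 000100.
Byte 3: 0x8E = 10001110 (10xxxxxx ✓), payload 001110.
Concatenate: 0001000100001110 = 0x110E (16 bits → U+110E).

U+110E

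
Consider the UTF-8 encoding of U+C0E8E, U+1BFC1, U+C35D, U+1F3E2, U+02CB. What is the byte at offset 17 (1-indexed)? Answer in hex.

0x8B

1-indexed offset 17 is 0-indexed offset 16.
U+C0E8E → 4-byte form F3 80 BA 8E at offsets 0–3.
U+1BFC1 → 4-byte form F0 9B BF 81 at offsets 4–7.
U+C35D → 3-byte form EC 8D 9D at offsets 8–10.
U+1F3E2 → 4-byte form F0 9F 8F A2 at offsets 11–14.
U+02CB → 2-byte form CB 8B at offsets 15–16.
Offset 16 falls in char 5's range; it's byte 2 of CB 8B = 0x8B.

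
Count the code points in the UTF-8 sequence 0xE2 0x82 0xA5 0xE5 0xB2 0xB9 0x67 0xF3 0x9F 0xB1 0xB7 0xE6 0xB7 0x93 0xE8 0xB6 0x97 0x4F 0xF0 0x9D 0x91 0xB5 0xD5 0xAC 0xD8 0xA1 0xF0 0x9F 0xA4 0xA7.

Byte at offset 0: 0xE2 = 11100010 → 3-byte char (#1). Advance 3.
Byte at offset 3: 0xE5 = 11100101 → 3-byte char (#2). Advance 3.
Byte at offset 6: 0x67 = 01100111 → 1-byte char (#3). Advance 1.
Byte at offset 7: 0xF3 = 11110011 → 4-byte char (#4). Advance 4.
Byte at offset 11: 0xE6 = 11100110 → 3-byte char (#5). Advance 3.
Byte at offset 14: 0xE8 = 11101000 → 3-byte char (#6). Advance 3.
Byte at offset 17: 0x4F = 01001111 → 1-byte char (#7). Advance 1.
Byte at offset 18: 0xF0 = 11110000 → 4-byte char (#8). Advance 4.
Byte at offset 22: 0xD5 = 11010101 → 2-byte char (#9). Advance 2.
Byte at offset 24: 0xD8 = 11011000 → 2-byte char (#10). Advance 2.
Byte at offset 26: 0xF0 = 11110000 → 4-byte char (#11). Advance 4.
Reached end at offset 30 after 11 code points.

11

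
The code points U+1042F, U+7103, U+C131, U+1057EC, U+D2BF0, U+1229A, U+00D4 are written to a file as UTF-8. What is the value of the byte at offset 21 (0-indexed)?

0x9A

U+1042F → 4-byte form F0 90 90 AF at offsets 0–3.
U+7103 → 3-byte form E7 84 83 at offsets 4–6.
U+C131 → 3-byte form EC 84 B1 at offsets 7–9.
U+1057EC → 4-byte form F4 85 9F AC at offsets 10–13.
U+D2BF0 → 4-byte form F3 92 AF B0 at offsets 14–17.
U+1229A → 4-byte form F0 92 8A 9A at offsets 18–21.
Offset 21 falls in char 6's range; it's byte 4 of F0 92 8A 9A = 0x9A.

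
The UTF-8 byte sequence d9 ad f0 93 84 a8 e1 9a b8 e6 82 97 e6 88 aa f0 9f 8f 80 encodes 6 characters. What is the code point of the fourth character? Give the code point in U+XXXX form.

Offset 0: leading byte 0xD9 = 11011001 → 2-byte char #1 = D9 AD.
Offset 2: leading byte 0xF0 = 11110000 → 4-byte char #2 = F0 93 84 A8.
Offset 6: leading byte 0xE1 = 11100001 → 3-byte char #3 = E1 9A B8.
Offset 9: leading byte 0xE6 = 11100110 → 3-byte char #4 = E6 82 97.
Leading byte 0xE6 = 11100110 matches 1110xxxx → 3-byte sequence.
Byte 1: 0xE6 = 11100110, payload 0110 (4 bits).
Byte 2: 0x82 = 10000010 (10xxxxxx ✓), payload 000010.
Byte 3: 0x97 = 10010111 (10xxxxxx ✓), payload 010111.
Concatenate: 0110000010010111 = 0x6097 (16 bits → U+6097).

U+6097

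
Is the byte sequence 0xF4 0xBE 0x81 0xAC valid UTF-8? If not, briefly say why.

invalid (encodes a value above U+10FFFF)

Leading byte 0xF4 = 11110100 → 4-byte form.
Payload = 0x13E06C, which exceeds U+10FFFF, the maximum Unicode code point. (Leading bytes F5–FF, or F4 followed by ≥ 0x90, are invalid.)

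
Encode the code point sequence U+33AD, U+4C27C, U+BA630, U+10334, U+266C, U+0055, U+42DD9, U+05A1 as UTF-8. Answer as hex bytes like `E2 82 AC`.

E3 8E AD F1 8C 89 BC F2 BA 98 B0 F0 90 8C B4 E2 99 AC 55 F1 82 B7 99 D6 A1

U+33AD: 3-byte form → E3 8E AD.
U+4C27C: 4-byte form → F1 8C 89 BC.
U+BA630: 4-byte form → F2 BA 98 B0.
U+10334: 4-byte form → F0 90 8C B4.
U+266C: 3-byte form → E2 99 AC.
U+0055: 1-byte form → 55.
U+42DD9: 4-byte form → F1 82 B7 99.
U+05A1: 2-byte form → D6 A1.
Concatenated (25 bytes): E3 8E AD F1 8C 89 BC F2 BA 98 B0 F0 90 8C B4 E2 99 AC 55 F1 82 B7 99 D6 A1.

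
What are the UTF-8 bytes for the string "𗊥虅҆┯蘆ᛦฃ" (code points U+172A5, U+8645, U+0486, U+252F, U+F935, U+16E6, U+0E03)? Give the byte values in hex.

U+172A5: 4-byte form → F0 97 8A A5.
U+8645: 3-byte form → E8 99 85.
U+0486: 2-byte form → D2 86.
U+252F: 3-byte form → E2 94 AF.
U+F935: 3-byte form → EF A4 B5.
U+16E6: 3-byte form → E1 9B A6.
U+0E03: 3-byte form → E0 B8 83.
Concatenated (21 bytes): F0 97 8A A5 E8 99 85 D2 86 E2 94 AF EF A4 B5 E1 9B A6 E0 B8 83.

F0 97 8A A5 E8 99 85 D2 86 E2 94 AF EF A4 B5 E1 9B A6 E0 B8 83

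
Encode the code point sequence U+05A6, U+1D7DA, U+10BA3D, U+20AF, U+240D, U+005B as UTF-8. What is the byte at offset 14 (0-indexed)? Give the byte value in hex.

U+05A6 → 2-byte form D6 A6 at offsets 0–1.
U+1D7DA → 4-byte form F0 9D 9F 9A at offsets 2–5.
U+10BA3D → 4-byte form F4 8B A8 BD at offsets 6–9.
U+20AF → 3-byte form E2 82 AF at offsets 10–12.
U+240D → 3-byte form E2 90 8D at offsets 13–15.
Offset 14 falls in char 5's range; it's byte 2 of E2 90 8D = 0x90.

0x90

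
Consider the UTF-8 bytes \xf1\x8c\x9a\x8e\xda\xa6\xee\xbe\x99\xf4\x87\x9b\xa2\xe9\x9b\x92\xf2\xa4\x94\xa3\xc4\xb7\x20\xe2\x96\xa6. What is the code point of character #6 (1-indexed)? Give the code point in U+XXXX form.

Offset 0: leading byte 0xF1 = 11110001 → 4-byte char #1 = F1 8C 9A 8E.
Offset 4: leading byte 0xDA = 11011010 → 2-byte char #2 = DA A6.
Offset 6: leading byte 0xEE = 11101110 → 3-byte char #3 = EE BE 99.
Offset 9: leading byte 0xF4 = 11110100 → 4-byte char #4 = F4 87 9B A2.
Offset 13: leading byte 0xE9 = 11101001 → 3-byte char #5 = E9 9B 92.
Offset 16: leading byte 0xF2 = 11110010 → 4-byte char #6 = F2 A4 94 A3.
Leading byte 0xF2 = 11110010 matches 11110xxx → 4-byte sequence.
Byte 1: 0xF2 = 11110010, payload 010 (3 bits).
Byte 2: 0xA4 = 10100100 (10xxxxxx ✓), payload 100100.
Byte 3: 0x94 = 10010100 (10xxxxxx ✓), payload 010100.
Byte 4: 0xA3 = 10100011 (10xxxxxx ✓), payload 100011.
Concatenate: 010100100010100100011 = 0xA4523 (21 bits → U+A4523).

U+A4523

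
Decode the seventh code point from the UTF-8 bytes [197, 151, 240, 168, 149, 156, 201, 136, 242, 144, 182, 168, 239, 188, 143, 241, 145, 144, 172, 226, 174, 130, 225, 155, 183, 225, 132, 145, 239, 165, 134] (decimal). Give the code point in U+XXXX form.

U+2B82

Offset 0: leading byte 0xC5 = 11000101 → 2-byte char #1 = C5 97.
Offset 2: leading byte 0xF0 = 11110000 → 4-byte char #2 = F0 A8 95 9C.
Offset 6: leading byte 0xC9 = 11001001 → 2-byte char #3 = C9 88.
Offset 8: leading byte 0xF2 = 11110010 → 4-byte char #4 = F2 90 B6 A8.
Offset 12: leading byte 0xEF = 11101111 → 3-byte char #5 = EF BC 8F.
Offset 15: leading byte 0xF1 = 11110001 → 4-byte char #6 = F1 91 90 AC.
Offset 19: leading byte 0xE2 = 11100010 → 3-byte char #7 = E2 AE 82.
Leading byte 0xE2 = 11100010 matches 1110xxxx → 3-byte sequence.
Byte 1: 0xE2 = 11100010, payload 0010 (4 bits).
Byte 2: 0xAE = 10101110 (10xxxxxx ✓), payload 101110.
Byte 3: 0x82 = 10000010 (10xxxxxx ✓), payload 000010.
Concatenate: 0010101110000010 = 0x2B82 (16 bits → U+2B82).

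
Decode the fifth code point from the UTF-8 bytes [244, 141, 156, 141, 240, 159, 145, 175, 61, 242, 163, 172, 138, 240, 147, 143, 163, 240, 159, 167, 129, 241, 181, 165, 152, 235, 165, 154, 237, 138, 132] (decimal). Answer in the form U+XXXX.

Offset 0: leading byte 0xF4 = 11110100 → 4-byte char #1 = F4 8D 9C 8D.
Offset 4: leading byte 0xF0 = 11110000 → 4-byte char #2 = F0 9F 91 AF.
Offset 8: leading byte 0x3D = 00111101 → 1-byte char #3 = 3D.
Offset 9: leading byte 0xF2 = 11110010 → 4-byte char #4 = F2 A3 AC 8A.
Offset 13: leading byte 0xF0 = 11110000 → 4-byte char #5 = F0 93 8F A3.
Leading byte 0xF0 = 11110000 matches 11110xxx → 4-byte sequence.
Byte 1: 0xF0 = 11110000, payload 000 (3 bits).
Byte 2: 0x93 = 10010011 (10xxxxxx ✓), payload 010011.
Byte 3: 0x8F = 10001111 (10xxxxxx ✓), payload 001111.
Byte 4: 0xA3 = 10100011 (10xxxxxx ✓), payload 100011.
Concatenate: 000010011001111100011 = 0x133E3 (21 bits → U+133E3).

U+133E3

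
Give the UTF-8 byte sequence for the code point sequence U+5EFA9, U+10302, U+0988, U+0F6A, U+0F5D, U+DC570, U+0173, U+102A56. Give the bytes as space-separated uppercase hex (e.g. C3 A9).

U+5EFA9: 4-byte form → F1 9E BE A9.
U+10302: 4-byte form → F0 90 8C 82.
U+0988: 3-byte form → E0 A6 88.
U+0F6A: 3-byte form → E0 BD AA.
U+0F5D: 3-byte form → E0 BD 9D.
U+DC570: 4-byte form → F3 9C 95 B0.
U+0173: 2-byte form → C5 B3.
U+102A56: 4-byte form → F4 82 A9 96.
Concatenated (27 bytes): F1 9E BE A9 F0 90 8C 82 E0 A6 88 E0 BD AA E0 BD 9D F3 9C 95 B0 C5 B3 F4 82 A9 96.

F1 9E BE A9 F0 90 8C 82 E0 A6 88 E0 BD AA E0 BD 9D F3 9C 95 B0 C5 B3 F4 82 A9 96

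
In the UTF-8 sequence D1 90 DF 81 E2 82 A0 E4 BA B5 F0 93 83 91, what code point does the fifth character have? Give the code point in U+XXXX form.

Offset 0: leading byte 0xD1 = 11010001 → 2-byte char #1 = D1 90.
Offset 2: leading byte 0xDF = 11011111 → 2-byte char #2 = DF 81.
Offset 4: leading byte 0xE2 = 11100010 → 3-byte char #3 = E2 82 A0.
Offset 7: leading byte 0xE4 = 11100100 → 3-byte char #4 = E4 BA B5.
Offset 10: leading byte 0xF0 = 11110000 → 4-byte char #5 = F0 93 83 91.
Leading byte 0xF0 = 11110000 matches 11110xxx → 4-byte sequence.
Byte 1: 0xF0 = 11110000, payload 000 (3 bits).
Byte 2: 0x93 = 10010011 (10xxxxxx ✓), payload 010011.
Byte 3: 0x83 = 10000011 (10xxxxxx ✓), payload 000011.
Byte 4: 0x91 = 10010001 (10xxxxxx ✓), payload 010001.
Concatenate: 000010011000011010001 = 0x130D1 (21 bits → U+130D1).

U+130D1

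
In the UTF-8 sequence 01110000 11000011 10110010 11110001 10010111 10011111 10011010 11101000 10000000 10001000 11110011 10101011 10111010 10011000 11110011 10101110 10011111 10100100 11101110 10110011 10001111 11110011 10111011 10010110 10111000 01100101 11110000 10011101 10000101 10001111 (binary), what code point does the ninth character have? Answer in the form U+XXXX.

Offset 0: leading byte 0x70 = 01110000 → 1-byte char #1 = 70.
Offset 1: leading byte 0xC3 = 11000011 → 2-byte char #2 = C3 B2.
Offset 3: leading byte 0xF1 = 11110001 → 4-byte char #3 = F1 97 9F 9A.
Offset 7: leading byte 0xE8 = 11101000 → 3-byte char #4 = E8 80 88.
Offset 10: leading byte 0xF3 = 11110011 → 4-byte char #5 = F3 AB BA 98.
Offset 14: leading byte 0xF3 = 11110011 → 4-byte char #6 = F3 AE 9F A4.
Offset 18: leading byte 0xEE = 11101110 → 3-byte char #7 = EE B3 8F.
Offset 21: leading byte 0xF3 = 11110011 → 4-byte char #8 = F3 BB 96 B8.
Offset 25: leading byte 0x65 = 01100101 → 1-byte char #9 = 65.
Leading byte 0x65 = 01100101 matches 0xxxxxxx → 1-byte sequence.
Byte 1: 0x65 = 01100101, payload 1100101 (7 bits).
Concatenate: 1100101 = 0x65 (7 bits → U+0065).

U+0065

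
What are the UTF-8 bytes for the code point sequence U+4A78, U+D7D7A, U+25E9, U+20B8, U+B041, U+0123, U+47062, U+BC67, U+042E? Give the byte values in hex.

E4 A9 B8 F3 97 B5 BA E2 97 A9 E2 82 B8 EB 81 81 C4 A3 F1 87 81 A2 EB B1 A7 D0 AE

U+4A78: 3-byte form → E4 A9 B8.
U+D7D7A: 4-byte form → F3 97 B5 BA.
U+25E9: 3-byte form → E2 97 A9.
U+20B8: 3-byte form → E2 82 B8.
U+B041: 3-byte form → EB 81 81.
U+0123: 2-byte form → C4 A3.
U+47062: 4-byte form → F1 87 81 A2.
U+BC67: 3-byte form → EB B1 A7.
U+042E: 2-byte form → D0 AE.
Concatenated (27 bytes): E4 A9 B8 F3 97 B5 BA E2 97 A9 E2 82 B8 EB 81 81 C4 A3 F1 87 81 A2 EB B1 A7 D0 AE.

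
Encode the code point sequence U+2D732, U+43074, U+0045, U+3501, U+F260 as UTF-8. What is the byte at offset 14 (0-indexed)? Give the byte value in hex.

0xA0

U+2D732 → 4-byte form F0 AD 9C B2 at offsets 0–3.
U+43074 → 4-byte form F1 83 81 B4 at offsets 4–7.
U+0045 → 1-byte form 45 at offsets 8–8.
U+3501 → 3-byte form E3 94 81 at offsets 9–11.
U+F260 → 3-byte form EF 89 A0 at offsets 12–14.
Offset 14 falls in char 5's range; it's byte 3 of EF 89 A0 = 0xA0.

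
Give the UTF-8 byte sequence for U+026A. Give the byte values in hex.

C9 AA

U+026A = 0x26A = 618 decimal. In range U+0080–U+07FF → 2-byte form: 110xxxxx 10xxxxxx.
Binary (11 bits): 01001101010.
Split 5+6: 01001 | 101010.
Byte 1: 11001001 = 0xC9.
Byte 2: 10101010 = 0xAA.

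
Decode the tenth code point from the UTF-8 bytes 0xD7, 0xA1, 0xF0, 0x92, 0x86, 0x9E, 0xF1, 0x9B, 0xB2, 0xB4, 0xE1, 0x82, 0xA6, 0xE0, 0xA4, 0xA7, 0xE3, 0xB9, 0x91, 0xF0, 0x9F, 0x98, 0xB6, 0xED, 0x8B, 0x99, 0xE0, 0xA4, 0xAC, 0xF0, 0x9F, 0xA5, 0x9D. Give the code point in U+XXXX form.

Offset 0: leading byte 0xD7 = 11010111 → 2-byte char #1 = D7 A1.
Offset 2: leading byte 0xF0 = 11110000 → 4-byte char #2 = F0 92 86 9E.
Offset 6: leading byte 0xF1 = 11110001 → 4-byte char #3 = F1 9B B2 B4.
Offset 10: leading byte 0xE1 = 11100001 → 3-byte char #4 = E1 82 A6.
Offset 13: leading byte 0xE0 = 11100000 → 3-byte char #5 = E0 A4 A7.
Offset 16: leading byte 0xE3 = 11100011 → 3-byte char #6 = E3 B9 91.
Offset 19: leading byte 0xF0 = 11110000 → 4-byte char #7 = F0 9F 98 B6.
Offset 23: leading byte 0xED = 11101101 → 3-byte char #8 = ED 8B 99.
Offset 26: leading byte 0xE0 = 11100000 → 3-byte char #9 = E0 A4 AC.
Offset 29: leading byte 0xF0 = 11110000 → 4-byte char #10 = F0 9F A5 9D.
Leading byte 0xF0 = 11110000 matches 11110xxx → 4-byte sequence.
Byte 1: 0xF0 = 11110000, payload 000 (3 bits).
Byte 2: 0x9F = 10011111 (10xxxxxx ✓), payload 011111.
Byte 3: 0xA5 = 10100101 (10xxxxxx ✓), payload 100101.
Byte 4: 0x9D = 10011101 (10xxxxxx ✓), payload 011101.
Concatenate: 000011111100101011101 = 0x1F95D (21 bits → U+1F95D).

U+1F95D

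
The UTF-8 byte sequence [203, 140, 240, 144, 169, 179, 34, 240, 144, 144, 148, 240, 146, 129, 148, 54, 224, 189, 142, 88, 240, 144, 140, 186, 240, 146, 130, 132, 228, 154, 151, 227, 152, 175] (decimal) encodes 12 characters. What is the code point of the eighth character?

U+0058

Offset 0: leading byte 0xCB = 11001011 → 2-byte char #1 = CB 8C.
Offset 2: leading byte 0xF0 = 11110000 → 4-byte char #2 = F0 90 A9 B3.
Offset 6: leading byte 0x22 = 00100010 → 1-byte char #3 = 22.
Offset 7: leading byte 0xF0 = 11110000 → 4-byte char #4 = F0 90 90 94.
Offset 11: leading byte 0xF0 = 11110000 → 4-byte char #5 = F0 92 81 94.
Offset 15: leading byte 0x36 = 00110110 → 1-byte char #6 = 36.
Offset 16: leading byte 0xE0 = 11100000 → 3-byte char #7 = E0 BD 8E.
Offset 19: leading byte 0x58 = 01011000 → 1-byte char #8 = 58.
Leading byte 0x58 = 01011000 matches 0xxxxxxx → 1-byte sequence.
Byte 1: 0x58 = 01011000, payload 1011000 (7 bits).
Concatenate: 1011000 = 0x58 (7 bits → U+0058).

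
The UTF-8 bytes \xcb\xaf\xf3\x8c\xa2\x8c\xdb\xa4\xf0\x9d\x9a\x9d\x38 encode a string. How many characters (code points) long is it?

Byte at offset 0: 0xCB = 11001011 → 2-byte char (#1). Advance 2.
Byte at offset 2: 0xF3 = 11110011 → 4-byte char (#2). Advance 4.
Byte at offset 6: 0xDB = 11011011 → 2-byte char (#3). Advance 2.
Byte at offset 8: 0xF0 = 11110000 → 4-byte char (#4). Advance 4.
Byte at offset 12: 0x38 = 00111000 → 1-byte char (#5). Advance 1.
Reached end at offset 13 after 5 code points.

5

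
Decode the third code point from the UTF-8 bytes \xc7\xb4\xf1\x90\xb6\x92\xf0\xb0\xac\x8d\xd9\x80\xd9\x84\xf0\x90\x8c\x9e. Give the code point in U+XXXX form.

Offset 0: leading byte 0xC7 = 11000111 → 2-byte char #1 = C7 B4.
Offset 2: leading byte 0xF1 = 11110001 → 4-byte char #2 = F1 90 B6 92.
Offset 6: leading byte 0xF0 = 11110000 → 4-byte char #3 = F0 B0 AC 8D.
Leading byte 0xF0 = 11110000 matches 11110xxx → 4-byte sequence.
Byte 1: 0xF0 = 11110000, payload 000 (3 bits).
Byte 2: 0xB0 = 10110000 (10xxxxxx ✓), payload 110000.
Byte 3: 0xAC = 10101100 (10xxxxxx ✓), payload 101100.
Byte 4: 0x8D = 10001101 (10xxxxxx ✓), payload 001101.
Concatenate: 000110000101100001101 = 0x30B0D (21 bits → U+30B0D).

U+30B0D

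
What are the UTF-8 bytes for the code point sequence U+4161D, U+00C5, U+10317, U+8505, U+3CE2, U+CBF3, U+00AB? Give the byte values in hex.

F1 81 98 9D C3 85 F0 90 8C 97 E8 94 85 E3 B3 A2 EC AF B3 C2 AB

U+4161D: 4-byte form → F1 81 98 9D.
U+00C5: 2-byte form → C3 85.
U+10317: 4-byte form → F0 90 8C 97.
U+8505: 3-byte form → E8 94 85.
U+3CE2: 3-byte form → E3 B3 A2.
U+CBF3: 3-byte form → EC AF B3.
U+00AB: 2-byte form → C2 AB.
Concatenated (21 bytes): F1 81 98 9D C3 85 F0 90 8C 97 E8 94 85 E3 B3 A2 EC AF B3 C2 AB.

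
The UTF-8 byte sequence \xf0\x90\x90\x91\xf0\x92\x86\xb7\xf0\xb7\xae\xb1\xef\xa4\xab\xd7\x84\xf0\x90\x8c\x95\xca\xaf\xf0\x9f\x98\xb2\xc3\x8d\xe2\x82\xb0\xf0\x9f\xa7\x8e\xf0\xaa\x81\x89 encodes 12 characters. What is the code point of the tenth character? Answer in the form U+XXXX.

U+20B0

Offset 0: leading byte 0xF0 = 11110000 → 4-byte char #1 = F0 90 90 91.
Offset 4: leading byte 0xF0 = 11110000 → 4-byte char #2 = F0 92 86 B7.
Offset 8: leading byte 0xF0 = 11110000 → 4-byte char #3 = F0 B7 AE B1.
Offset 12: leading byte 0xEF = 11101111 → 3-byte char #4 = EF A4 AB.
Offset 15: leading byte 0xD7 = 11010111 → 2-byte char #5 = D7 84.
Offset 17: leading byte 0xF0 = 11110000 → 4-byte char #6 = F0 90 8C 95.
Offset 21: leading byte 0xCA = 11001010 → 2-byte char #7 = CA AF.
Offset 23: leading byte 0xF0 = 11110000 → 4-byte char #8 = F0 9F 98 B2.
Offset 27: leading byte 0xC3 = 11000011 → 2-byte char #9 = C3 8D.
Offset 29: leading byte 0xE2 = 11100010 → 3-byte char #10 = E2 82 B0.
Leading byte 0xE2 = 11100010 matches 1110xxxx → 3-byte sequence.
Byte 1: 0xE2 = 11100010, payload 0010 (4 bits).
Byte 2: 0x82 = 10000010 (10xxxxxx ✓), payload 000010.
Byte 3: 0xB0 = 10110000 (10xxxxxx ✓), payload 110000.
Concatenate: 0010000010110000 = 0x20B0 (16 bits → U+20B0).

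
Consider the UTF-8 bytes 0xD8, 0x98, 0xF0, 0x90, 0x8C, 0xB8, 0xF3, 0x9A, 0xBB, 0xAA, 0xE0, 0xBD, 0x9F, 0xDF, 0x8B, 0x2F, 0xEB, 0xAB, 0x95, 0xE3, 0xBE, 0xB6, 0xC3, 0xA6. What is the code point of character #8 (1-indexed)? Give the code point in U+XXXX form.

Offset 0: leading byte 0xD8 = 11011000 → 2-byte char #1 = D8 98.
Offset 2: leading byte 0xF0 = 11110000 → 4-byte char #2 = F0 90 8C B8.
Offset 6: leading byte 0xF3 = 11110011 → 4-byte char #3 = F3 9A BB AA.
Offset 10: leading byte 0xE0 = 11100000 → 3-byte char #4 = E0 BD 9F.
Offset 13: leading byte 0xDF = 11011111 → 2-byte char #5 = DF 8B.
Offset 15: leading byte 0x2F = 00101111 → 1-byte char #6 = 2F.
Offset 16: leading byte 0xEB = 11101011 → 3-byte char #7 = EB AB 95.
Offset 19: leading byte 0xE3 = 11100011 → 3-byte char #8 = E3 BE B6.
Leading byte 0xE3 = 11100011 matches 1110xxxx → 3-byte sequence.
Byte 1: 0xE3 = 11100011, payload 0011 (4 bits).
Byte 2: 0xBE = 10111110 (10xxxxxx ✓), payload 111110.
Byte 3: 0xB6 = 10110110 (10xxxxxx ✓), payload 110110.
Concatenate: 0011111110110110 = 0x3FB6 (16 bits → U+3FB6).

U+3FB6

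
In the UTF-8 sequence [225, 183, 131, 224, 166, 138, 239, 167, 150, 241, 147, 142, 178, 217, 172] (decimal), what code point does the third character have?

Offset 0: leading byte 0xE1 = 11100001 → 3-byte char #1 = E1 B7 83.
Offset 3: leading byte 0xE0 = 11100000 → 3-byte char #2 = E0 A6 8A.
Offset 6: leading byte 0xEF = 11101111 → 3-byte char #3 = EF A7 96.
Leading byte 0xEF = 11101111 matches 1110xxxx → 3-byte sequence.
Byte 1: 0xEF = 11101111, payload 1111 (4 bits).
Byte 2: 0xA7 = 10100111 (10xxxxxx ✓), payload 100111.
Byte 3: 0x96 = 10010110 (10xxxxxx ✓), payload 010110.
Concatenate: 1111100111010110 = 0xF9D6 (16 bits → U+F9D6).

U+F9D6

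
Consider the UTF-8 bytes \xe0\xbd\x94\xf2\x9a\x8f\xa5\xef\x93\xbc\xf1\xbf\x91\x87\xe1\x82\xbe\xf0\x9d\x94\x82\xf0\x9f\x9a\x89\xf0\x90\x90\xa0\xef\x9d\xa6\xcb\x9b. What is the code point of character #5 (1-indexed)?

U+10BE

Offset 0: leading byte 0xE0 = 11100000 → 3-byte char #1 = E0 BD 94.
Offset 3: leading byte 0xF2 = 11110010 → 4-byte char #2 = F2 9A 8F A5.
Offset 7: leading byte 0xEF = 11101111 → 3-byte char #3 = EF 93 BC.
Offset 10: leading byte 0xF1 = 11110001 → 4-byte char #4 = F1 BF 91 87.
Offset 14: leading byte 0xE1 = 11100001 → 3-byte char #5 = E1 82 BE.
Leading byte 0xE1 = 11100001 matches 1110xxxx → 3-byte sequence.
Byte 1: 0xE1 = 11100001, payload 0001 (4 bits).
Byte 2: 0x82 = 10000010 (10xxxxxx ✓), payload 000010.
Byte 3: 0xBE = 10111110 (10xxxxxx ✓), payload 111110.
Concatenate: 0001000010111110 = 0x10BE (16 bits → U+10BE).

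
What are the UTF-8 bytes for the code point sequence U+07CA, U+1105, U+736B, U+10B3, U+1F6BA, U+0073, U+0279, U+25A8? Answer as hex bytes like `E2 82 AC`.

DF 8A E1 84 85 E7 8D AB E1 82 B3 F0 9F 9A BA 73 C9 B9 E2 96 A8

U+07CA: 2-byte form → DF 8A.
U+1105: 3-byte form → E1 84 85.
U+736B: 3-byte form → E7 8D AB.
U+10B3: 3-byte form → E1 82 B3.
U+1F6BA: 4-byte form → F0 9F 9A BA.
U+0073: 1-byte form → 73.
U+0279: 2-byte form → C9 B9.
U+25A8: 3-byte form → E2 96 A8.
Concatenated (21 bytes): DF 8A E1 84 85 E7 8D AB E1 82 B3 F0 9F 9A BA 73 C9 B9 E2 96 A8.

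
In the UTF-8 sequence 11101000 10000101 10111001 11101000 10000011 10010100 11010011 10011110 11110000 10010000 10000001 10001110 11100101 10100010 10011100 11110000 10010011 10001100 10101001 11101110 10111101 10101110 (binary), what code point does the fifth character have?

Offset 0: leading byte 0xE8 = 11101000 → 3-byte char #1 = E8 85 B9.
Offset 3: leading byte 0xE8 = 11101000 → 3-byte char #2 = E8 83 94.
Offset 6: leading byte 0xD3 = 11010011 → 2-byte char #3 = D3 9E.
Offset 8: leading byte 0xF0 = 11110000 → 4-byte char #4 = F0 90 81 8E.
Offset 12: leading byte 0xE5 = 11100101 → 3-byte char #5 = E5 A2 9C.
Leading byte 0xE5 = 11100101 matches 1110xxxx → 3-byte sequence.
Byte 1: 0xE5 = 11100101, payload 0101 (4 bits).
Byte 2: 0xA2 = 10100010 (10xxxxxx ✓), payload 100010.
Byte 3: 0x9C = 10011100 (10xxxxxx ✓), payload 011100.
Concatenate: 0101100010011100 = 0x589C (16 bits → U+589C).

U+589C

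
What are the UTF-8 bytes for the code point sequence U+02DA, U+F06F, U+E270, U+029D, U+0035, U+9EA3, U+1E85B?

U+02DA: 2-byte form → CB 9A.
U+F06F: 3-byte form → EF 81 AF.
U+E270: 3-byte form → EE 89 B0.
U+029D: 2-byte form → CA 9D.
U+0035: 1-byte form → 35.
U+9EA3: 3-byte form → E9 BA A3.
U+1E85B: 4-byte form → F0 9E A1 9B.
Concatenated (18 bytes): CB 9A EF 81 AF EE 89 B0 CA 9D 35 E9 BA A3 F0 9E A1 9B.

CB 9A EF 81 AF EE 89 B0 CA 9D 35 E9 BA A3 F0 9E A1 9B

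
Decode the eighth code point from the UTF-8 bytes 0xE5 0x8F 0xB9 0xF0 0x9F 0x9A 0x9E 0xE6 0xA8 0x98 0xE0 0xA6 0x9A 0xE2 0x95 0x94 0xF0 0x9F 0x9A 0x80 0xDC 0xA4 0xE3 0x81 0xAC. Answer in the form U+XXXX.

Offset 0: leading byte 0xE5 = 11100101 → 3-byte char #1 = E5 8F B9.
Offset 3: leading byte 0xF0 = 11110000 → 4-byte char #2 = F0 9F 9A 9E.
Offset 7: leading byte 0xE6 = 11100110 → 3-byte char #3 = E6 A8 98.
Offset 10: leading byte 0xE0 = 11100000 → 3-byte char #4 = E0 A6 9A.
Offset 13: leading byte 0xE2 = 11100010 → 3-byte char #5 = E2 95 94.
Offset 16: leading byte 0xF0 = 11110000 → 4-byte char #6 = F0 9F 9A 80.
Offset 20: leading byte 0xDC = 11011100 → 2-byte char #7 = DC A4.
Offset 22: leading byte 0xE3 = 11100011 → 3-byte char #8 = E3 81 AC.
Leading byte 0xE3 = 11100011 matches 1110xxxx → 3-byte sequence.
Byte 1: 0xE3 = 11100011, payload 0011 (4 bits).
Byte 2: 0x81 = 10000001 (10xxxxxx ✓), payload 000001.
Byte 3: 0xAC = 10101100 (10xxxxxx ✓), payload 101100.
Concatenate: 0011000001101100 = 0x306C (16 bits → U+306C).

U+306C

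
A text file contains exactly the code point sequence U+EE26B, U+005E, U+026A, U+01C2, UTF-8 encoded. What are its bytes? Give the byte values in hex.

F3 AE 89 AB 5E C9 AA C7 82

U+EE26B: 4-byte form → F3 AE 89 AB.
U+005E: 1-byte form → 5E.
U+026A: 2-byte form → C9 AA.
U+01C2: 2-byte form → C7 82.
Concatenated (9 bytes): F3 AE 89 AB 5E C9 AA C7 82.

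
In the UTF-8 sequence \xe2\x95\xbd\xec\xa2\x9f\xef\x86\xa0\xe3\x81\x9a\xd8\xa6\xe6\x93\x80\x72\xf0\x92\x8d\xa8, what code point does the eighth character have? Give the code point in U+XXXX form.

Offset 0: leading byte 0xE2 = 11100010 → 3-byte char #1 = E2 95 BD.
Offset 3: leading byte 0xEC = 11101100 → 3-byte char #2 = EC A2 9F.
Offset 6: leading byte 0xEF = 11101111 → 3-byte char #3 = EF 86 A0.
Offset 9: leading byte 0xE3 = 11100011 → 3-byte char #4 = E3 81 9A.
Offset 12: leading byte 0xD8 = 11011000 → 2-byte char #5 = D8 A6.
Offset 14: leading byte 0xE6 = 11100110 → 3-byte char #6 = E6 93 80.
Offset 17: leading byte 0x72 = 01110010 → 1-byte char #7 = 72.
Offset 18: leading byte 0xF0 = 11110000 → 4-byte char #8 = F0 92 8D A8.
Leading byte 0xF0 = 11110000 matches 11110xxx → 4-byte sequence.
Byte 1: 0xF0 = 11110000, payload 000 (3 bits).
Byte 2: 0x92 = 10010010 (10xxxxxx ✓), payload 010010.
Byte 3: 0x8D = 10001101 (10xxxxxx ✓), payload 001101.
Byte 4: 0xA8 = 10101000 (10xxxxxx ✓), payload 101000.
Concatenate: 000010010001101101000 = 0x12368 (21 bits → U+12368).

U+12368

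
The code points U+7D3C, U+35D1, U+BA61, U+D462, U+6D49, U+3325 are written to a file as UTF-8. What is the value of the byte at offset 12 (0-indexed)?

U+7D3C → 3-byte form E7 B4 BC at offsets 0–2.
U+35D1 → 3-byte form E3 97 91 at offsets 3–5.
U+BA61 → 3-byte form EB A9 A1 at offsets 6–8.
U+D462 → 3-byte form ED 91 A2 at offsets 9–11.
U+6D49 → 3-byte form E6 B5 89 at offsets 12–14.
Offset 12 falls in char 5's range; it's byte 1 of E6 B5 89 = 0xE6.

0xE6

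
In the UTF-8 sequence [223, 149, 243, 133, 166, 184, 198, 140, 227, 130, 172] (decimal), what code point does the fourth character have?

Offset 0: leading byte 0xDF = 11011111 → 2-byte char #1 = DF 95.
Offset 2: leading byte 0xF3 = 11110011 → 4-byte char #2 = F3 85 A6 B8.
Offset 6: leading byte 0xC6 = 11000110 → 2-byte char #3 = C6 8C.
Offset 8: leading byte 0xE3 = 11100011 → 3-byte char #4 = E3 82 AC.
Leading byte 0xE3 = 11100011 matches 1110xxxx → 3-byte sequence.
Byte 1: 0xE3 = 11100011, payload 0011 (4 bits).
Byte 2: 0x82 = 10000010 (10xxxxxx ✓), payload 000010.
Byte 3: 0xAC = 10101100 (10xxxxxx ✓), payload 101100.
Concatenate: 0011000010101100 = 0x30AC (16 bits → U+30AC).

U+30AC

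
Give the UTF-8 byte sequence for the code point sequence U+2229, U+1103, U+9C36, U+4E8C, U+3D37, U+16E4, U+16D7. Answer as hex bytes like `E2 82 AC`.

U+2229: 3-byte form → E2 88 A9.
U+1103: 3-byte form → E1 84 83.
U+9C36: 3-byte form → E9 B0 B6.
U+4E8C: 3-byte form → E4 BA 8C.
U+3D37: 3-byte form → E3 B4 B7.
U+16E4: 3-byte form → E1 9B A4.
U+16D7: 3-byte form → E1 9B 97.
Concatenated (21 bytes): E2 88 A9 E1 84 83 E9 B0 B6 E4 BA 8C E3 B4 B7 E1 9B A4 E1 9B 97.

E2 88 A9 E1 84 83 E9 B0 B6 E4 BA 8C E3 B4 B7 E1 9B A4 E1 9B 97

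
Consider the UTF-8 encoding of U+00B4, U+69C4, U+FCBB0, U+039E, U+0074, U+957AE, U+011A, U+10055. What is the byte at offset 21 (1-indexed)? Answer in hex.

0x81

1-indexed offset 21 is 0-indexed offset 20.
U+00B4 → 2-byte form C2 B4 at offsets 0–1.
U+69C4 → 3-byte form E6 A7 84 at offsets 2–4.
U+FCBB0 → 4-byte form F3 BC AE B0 at offsets 5–8.
U+039E → 2-byte form CE 9E at offsets 9–10.
U+0074 → 1-byte form 74 at offsets 11–11.
U+957AE → 4-byte form F2 95 9E AE at offsets 12–15.
U+011A → 2-byte form C4 9A at offsets 16–17.
U+10055 → 4-byte form F0 90 81 95 at offsets 18–21.
Offset 20 falls in char 8's range; it's byte 3 of F0 90 81 95 = 0x81.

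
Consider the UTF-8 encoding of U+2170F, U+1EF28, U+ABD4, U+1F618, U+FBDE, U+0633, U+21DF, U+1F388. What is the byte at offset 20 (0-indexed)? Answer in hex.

0xE2

U+2170F → 4-byte form F0 A1 9C 8F at offsets 0–3.
U+1EF28 → 4-byte form F0 9E BC A8 at offsets 4–7.
U+ABD4 → 3-byte form EA AF 94 at offsets 8–10.
U+1F618 → 4-byte form F0 9F 98 98 at offsets 11–14.
U+FBDE → 3-byte form EF AF 9E at offsets 15–17.
U+0633 → 2-byte form D8 B3 at offsets 18–19.
U+21DF → 3-byte form E2 87 9F at offsets 20–22.
Offset 20 falls in char 7's range; it's byte 1 of E2 87 9F = 0xE2.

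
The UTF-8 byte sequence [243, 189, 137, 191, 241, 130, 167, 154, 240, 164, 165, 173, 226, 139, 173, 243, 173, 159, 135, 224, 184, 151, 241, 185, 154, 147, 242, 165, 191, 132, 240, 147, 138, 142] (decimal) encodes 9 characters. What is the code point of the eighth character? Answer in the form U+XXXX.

U+A5FC4

Offset 0: leading byte 0xF3 = 11110011 → 4-byte char #1 = F3 BD 89 BF.
Offset 4: leading byte 0xF1 = 11110001 → 4-byte char #2 = F1 82 A7 9A.
Offset 8: leading byte 0xF0 = 11110000 → 4-byte char #3 = F0 A4 A5 AD.
Offset 12: leading byte 0xE2 = 11100010 → 3-byte char #4 = E2 8B AD.
Offset 15: leading byte 0xF3 = 11110011 → 4-byte char #5 = F3 AD 9F 87.
Offset 19: leading byte 0xE0 = 11100000 → 3-byte char #6 = E0 B8 97.
Offset 22: leading byte 0xF1 = 11110001 → 4-byte char #7 = F1 B9 9A 93.
Offset 26: leading byte 0xF2 = 11110010 → 4-byte char #8 = F2 A5 BF 84.
Leading byte 0xF2 = 11110010 matches 11110xxx → 4-byte sequence.
Byte 1: 0xF2 = 11110010, payload 010 (3 bits).
Byte 2: 0xA5 = 10100101 (10xxxxxx ✓), payload 100101.
Byte 3: 0xBF = 10111111 (10xxxxxx ✓), payload 111111.
Byte 4: 0x84 = 10000100 (10xxxxxx ✓), payload 000100.
Concatenate: 010100101111111000100 = 0xA5FC4 (21 bits → U+A5FC4).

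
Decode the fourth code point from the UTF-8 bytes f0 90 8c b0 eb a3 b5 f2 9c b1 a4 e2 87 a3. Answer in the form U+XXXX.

U+21E3

Offset 0: leading byte 0xF0 = 11110000 → 4-byte char #1 = F0 90 8C B0.
Offset 4: leading byte 0xEB = 11101011 → 3-byte char #2 = EB A3 B5.
Offset 7: leading byte 0xF2 = 11110010 → 4-byte char #3 = F2 9C B1 A4.
Offset 11: leading byte 0xE2 = 11100010 → 3-byte char #4 = E2 87 A3.
Leading byte 0xE2 = 11100010 matches 1110xxxx → 3-byte sequence.
Byte 1: 0xE2 = 11100010, payload 0010 (4 bits).
Byte 2: 0x87 = 10000111 (10xxxxxx ✓), payload 000111.
Byte 3: 0xA3 = 10100011 (10xxxxxx ✓), payload 100011.
Concatenate: 0010000111100011 = 0x21E3 (16 bits → U+21E3).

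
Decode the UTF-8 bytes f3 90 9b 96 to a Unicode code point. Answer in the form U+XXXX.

U+D06D6

Leading byte 0xF3 = 11110011 matches 11110xxx → 4-byte sequence.
Byte 1: 0xF3 = 11110011, payload 011 (3 bits).
Byte 2: 0x90 = 10010000 (10xxxxxx ✓), payload 010000.
Byte 3: 0x9B = 10011011 (10xxxxxx ✓), payload 011011.
Byte 4: 0x96 = 10010110 (10xxxxxx ✓), payload 010110.
Concatenate: 011010000011011010110 = 0xD06D6 (21 bits → U+D06D6).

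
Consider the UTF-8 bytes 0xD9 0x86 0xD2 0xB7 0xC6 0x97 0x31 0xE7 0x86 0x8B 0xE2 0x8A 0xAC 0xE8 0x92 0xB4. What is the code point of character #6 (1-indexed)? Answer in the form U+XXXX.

Offset 0: leading byte 0xD9 = 11011001 → 2-byte char #1 = D9 86.
Offset 2: leading byte 0xD2 = 11010010 → 2-byte char #2 = D2 B7.
Offset 4: leading byte 0xC6 = 11000110 → 2-byte char #3 = C6 97.
Offset 6: leading byte 0x31 = 00110001 → 1-byte char #4 = 31.
Offset 7: leading byte 0xE7 = 11100111 → 3-byte char #5 = E7 86 8B.
Offset 10: leading byte 0xE2 = 11100010 → 3-byte char #6 = E2 8A AC.
Leading byte 0xE2 = 11100010 matches 1110xxxx → 3-byte sequence.
Byte 1: 0xE2 = 11100010, payload 0010 (4 bits).
Byte 2: 0x8A = 10001010 (10xxxxxx ✓), payload 001010.
Byte 3: 0xAC = 10101100 (10xxxxxx ✓), payload 101100.
Concatenate: 0010001010101100 = 0x22AC (16 bits → U+22AC).

U+22AC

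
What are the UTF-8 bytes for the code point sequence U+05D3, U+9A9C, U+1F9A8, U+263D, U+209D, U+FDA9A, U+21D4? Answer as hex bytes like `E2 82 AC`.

U+05D3: 2-byte form → D7 93.
U+9A9C: 3-byte form → E9 AA 9C.
U+1F9A8: 4-byte form → F0 9F A6 A8.
U+263D: 3-byte form → E2 98 BD.
U+209D: 3-byte form → E2 82 9D.
U+FDA9A: 4-byte form → F3 BD AA 9A.
U+21D4: 3-byte form → E2 87 94.
Concatenated (22 bytes): D7 93 E9 AA 9C F0 9F A6 A8 E2 98 BD E2 82 9D F3 BD AA 9A E2 87 94.

D7 93 E9 AA 9C F0 9F A6 A8 E2 98 BD E2 82 9D F3 BD AA 9A E2 87 94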